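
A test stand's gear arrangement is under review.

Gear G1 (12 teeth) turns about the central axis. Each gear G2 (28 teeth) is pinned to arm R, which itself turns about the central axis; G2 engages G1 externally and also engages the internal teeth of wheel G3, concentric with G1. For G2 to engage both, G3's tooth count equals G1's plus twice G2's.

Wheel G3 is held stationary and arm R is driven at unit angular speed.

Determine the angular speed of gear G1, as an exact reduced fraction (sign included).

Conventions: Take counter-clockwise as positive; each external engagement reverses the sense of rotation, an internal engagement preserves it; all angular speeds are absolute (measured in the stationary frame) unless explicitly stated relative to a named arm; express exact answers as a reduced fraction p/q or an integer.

topology: planetary set — G1 12T / G2 28T / G3 68T, arm = carrier (Willis)
ring teeth: 12 + 2·28 = 68
12(ω_sun−ω_arm) = −68(ω_ring−ω_arm),  ω_ring = 0, ω_arm = 1
ω_sun = 1 − (68/12)(0−1) = 20/3
exact speed ratio = 20/3

20/3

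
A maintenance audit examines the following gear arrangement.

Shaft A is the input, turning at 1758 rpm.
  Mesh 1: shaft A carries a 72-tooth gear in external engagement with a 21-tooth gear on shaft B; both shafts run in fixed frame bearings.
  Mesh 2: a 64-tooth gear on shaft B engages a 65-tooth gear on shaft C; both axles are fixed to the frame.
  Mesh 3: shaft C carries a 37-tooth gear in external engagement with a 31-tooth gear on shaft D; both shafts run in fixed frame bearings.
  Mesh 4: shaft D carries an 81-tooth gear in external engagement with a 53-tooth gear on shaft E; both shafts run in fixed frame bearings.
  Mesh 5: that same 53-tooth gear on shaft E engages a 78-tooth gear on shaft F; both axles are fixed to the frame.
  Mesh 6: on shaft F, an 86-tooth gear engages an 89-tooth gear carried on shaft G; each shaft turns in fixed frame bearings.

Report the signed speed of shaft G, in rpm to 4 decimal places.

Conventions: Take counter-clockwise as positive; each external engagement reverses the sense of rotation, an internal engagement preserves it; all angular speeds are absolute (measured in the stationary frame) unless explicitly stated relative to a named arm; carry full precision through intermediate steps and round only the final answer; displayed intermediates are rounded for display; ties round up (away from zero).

6-mesh fixed-axis compound train (all bearings frame-fixed)
mesh 1 [72T→21T]: ω = 1758.0000×72/21 = 6027.4286 rpm, sense flips to −
mesh 2 [64T→65T]: ω = 6027.4286×64/65 = 5934.6989 rpm, sense flips to +
mesh 3 [37T→31T]: ω = 5934.6989×37/31 = 7083.3503 rpm, sense flips to −
mesh 4 [81T→53T]: ω = 7083.3503×81/53 = 10825.4976 rpm, sense flips to +
mesh 5 [53T→78T]: ω = 10825.4976×53/78 = 7355.7869 rpm, sense flips to −
mesh 6 [86T→89T]: ω = 7355.7869×86/89 = 7107.8390 rpm, sense flips to +
signed output speed = +7107.8390 rpm

+7107.8390 rpm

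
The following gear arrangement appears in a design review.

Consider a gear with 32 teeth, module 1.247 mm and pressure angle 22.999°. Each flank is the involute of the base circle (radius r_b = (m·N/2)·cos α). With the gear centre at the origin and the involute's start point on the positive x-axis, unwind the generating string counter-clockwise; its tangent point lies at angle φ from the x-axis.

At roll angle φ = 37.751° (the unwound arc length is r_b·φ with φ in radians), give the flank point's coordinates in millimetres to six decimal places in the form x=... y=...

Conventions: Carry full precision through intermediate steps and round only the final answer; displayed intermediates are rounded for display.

x=21.930261 y=1.676254

recognized (one wheel, involute flank): single-mesh tooth geometry, m = 1.247, N = 32
pitch radius r_p = m·N/2 = 1.247·32/2 = 19.952000
base radius r_b = r_p·cos α = 19.952000·cos 22.999° = 18.366049
roll angle φ = 37.751° = 0.65887925 rad
x = r_b·(cos φ + φ·sin φ) = 21.930261
y = r_b·(sin φ − φ·cos φ) = 1.676254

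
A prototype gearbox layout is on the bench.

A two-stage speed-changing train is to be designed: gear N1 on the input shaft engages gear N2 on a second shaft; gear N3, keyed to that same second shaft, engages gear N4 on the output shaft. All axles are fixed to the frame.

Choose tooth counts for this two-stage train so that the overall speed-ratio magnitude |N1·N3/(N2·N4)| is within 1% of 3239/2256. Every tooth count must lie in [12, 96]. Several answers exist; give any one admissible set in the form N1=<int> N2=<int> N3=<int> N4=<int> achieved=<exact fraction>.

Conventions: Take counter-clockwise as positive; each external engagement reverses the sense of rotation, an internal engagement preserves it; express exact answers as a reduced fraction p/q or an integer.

N1=41 N2=24 N3=79 N4=94 achieved=3239/2256

design class (target 3239/2256): fixed-axis compound train
target = 3239/2256 in lowest terms: an exact hit needs N1·N3 = k·3239 and N2·N4 = k·2256 for one integer k, every count in [12, 96]; additionally prefer no 1:1 stage (N1 ≠ N2, N3 ≠ N4)
k = 1: N1·N3 = 3239 = 41·79, N2·N4 = 2256 = 24·94
achieved = 41·79/(24·94) = 3239/2256; |achieved − target| = 0 ≤ 3239/225600 ✓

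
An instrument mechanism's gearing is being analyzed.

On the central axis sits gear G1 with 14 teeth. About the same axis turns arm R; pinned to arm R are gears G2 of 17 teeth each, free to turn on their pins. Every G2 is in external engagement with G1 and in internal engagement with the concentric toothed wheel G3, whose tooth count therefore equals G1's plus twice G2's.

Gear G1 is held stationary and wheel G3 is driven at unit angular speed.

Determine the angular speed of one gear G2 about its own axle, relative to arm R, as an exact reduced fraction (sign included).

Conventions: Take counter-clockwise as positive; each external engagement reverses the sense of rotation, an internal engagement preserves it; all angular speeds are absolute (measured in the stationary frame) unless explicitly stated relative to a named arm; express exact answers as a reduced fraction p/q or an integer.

topology: planetary set — G1 14T / G2 17T / G3 48T, arm = carrier (Willis)
ring teeth: 14 + 2·17 = 48
14(ω_sun−ω_arm) = −48(ω_ring−ω_arm),  ω_sun = 0, ω_ring = 1
14(0−ω_arm) = −48(1−ω_arm)  ⇒  62·ω_arm = 48  ⇒  ω_arm = 24/31
sun–planet mesh: 14·(0−24/31) = −17·(ω_p−ω_arm)  ⇒  ω_p−ω_arm = 336/527
exact speed ratio = 336/527

336/527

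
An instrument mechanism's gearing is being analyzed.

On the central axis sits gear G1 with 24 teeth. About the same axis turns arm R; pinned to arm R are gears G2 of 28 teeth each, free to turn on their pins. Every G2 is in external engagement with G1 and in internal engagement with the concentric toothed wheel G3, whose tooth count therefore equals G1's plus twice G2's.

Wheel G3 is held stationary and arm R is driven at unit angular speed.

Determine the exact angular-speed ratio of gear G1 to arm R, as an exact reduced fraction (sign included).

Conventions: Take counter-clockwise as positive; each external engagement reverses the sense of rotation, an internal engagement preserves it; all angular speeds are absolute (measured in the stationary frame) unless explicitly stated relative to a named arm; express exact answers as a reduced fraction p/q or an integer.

13/3

topology: planetary set — G1 24T / G2 28T / G3 80T, arm = carrier (Willis)
ring teeth: 24 + 2·28 = 80
24(ω_sun−ω_arm) = −80(ω_ring−ω_arm),  ω_ring = 0, ω_arm = 1
ω_sun = 1 − (80/24)(0−1) = 13/3
ω_out/ω_in = 13/3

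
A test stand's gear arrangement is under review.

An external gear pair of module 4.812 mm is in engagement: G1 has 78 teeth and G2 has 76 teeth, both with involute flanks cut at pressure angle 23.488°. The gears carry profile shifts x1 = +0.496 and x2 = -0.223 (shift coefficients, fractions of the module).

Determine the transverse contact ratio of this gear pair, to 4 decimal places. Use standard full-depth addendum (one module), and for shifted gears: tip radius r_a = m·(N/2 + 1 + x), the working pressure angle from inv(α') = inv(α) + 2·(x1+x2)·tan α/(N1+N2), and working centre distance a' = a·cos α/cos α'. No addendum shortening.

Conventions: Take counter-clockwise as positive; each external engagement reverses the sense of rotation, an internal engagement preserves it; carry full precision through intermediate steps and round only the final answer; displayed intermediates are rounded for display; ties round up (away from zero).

1.6060

recognized (one external pair, fixed centres): single-mesh tooth geometry, m = 4.812, N1 = 78, N2 = 76
base radii: r_b1 = 172.118499, r_b2 = 167.705204
tip radii: r_a1 = 194.866752, r_a2 = 186.594924
inv(α') = inv(23.488°) + 2·(+0.496-0.223)·tan α/(78+76) = 0.02616115  ⇒  α' = 23.94537°
a' = a·cos α / cos α' = 370.5240·cos 23.488°/cos 23.94537° = 371.825684
action lengths: √(r_a1²−r_b1²) = 91.368886, √(r_a2²−r_b2²) = 81.808497
base pitch p_b = π·m·cos α = 13.864775
CR = (91.368886 + 81.808497 − 371.825684·sin 23.94537°)/13.864775 = 1.605953
contact ratio ≈ 1.6060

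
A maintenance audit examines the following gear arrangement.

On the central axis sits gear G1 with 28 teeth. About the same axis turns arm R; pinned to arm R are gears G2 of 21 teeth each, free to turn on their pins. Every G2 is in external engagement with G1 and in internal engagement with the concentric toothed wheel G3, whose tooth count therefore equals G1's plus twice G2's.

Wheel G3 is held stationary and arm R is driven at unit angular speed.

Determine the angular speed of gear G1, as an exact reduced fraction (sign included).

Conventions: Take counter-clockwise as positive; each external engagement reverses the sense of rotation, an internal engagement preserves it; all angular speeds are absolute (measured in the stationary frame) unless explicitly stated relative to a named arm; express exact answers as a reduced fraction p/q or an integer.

topology: planetary set — G1 28T / G2 21T / G3 70T, arm = carrier (Willis)
ring teeth: 28 + 2·21 = 70
28(ω_sun−ω_arm) = −70(ω_ring−ω_arm),  ω_ring = 0, ω_arm = 1
ω_sun = 1 − (70/28)(0−1) = 7/2
exact speed ratio = 7/2

7/2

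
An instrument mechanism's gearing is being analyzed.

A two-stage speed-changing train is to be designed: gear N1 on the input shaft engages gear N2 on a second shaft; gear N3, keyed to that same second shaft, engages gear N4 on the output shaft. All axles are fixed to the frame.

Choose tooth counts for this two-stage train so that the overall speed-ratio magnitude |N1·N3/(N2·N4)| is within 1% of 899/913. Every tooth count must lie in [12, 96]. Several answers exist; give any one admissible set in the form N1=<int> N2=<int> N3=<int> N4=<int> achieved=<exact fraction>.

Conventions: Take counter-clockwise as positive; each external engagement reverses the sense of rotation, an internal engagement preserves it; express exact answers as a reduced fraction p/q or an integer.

topology: fixed-axis compound train — 2 stages, target 899/913
target = 899/913 in lowest terms: an exact hit needs N1·N3 = k·899 and N2·N4 = k·913 for one integer k, every count in [12, 96]; additionally prefer no 1:1 stage (N1 ≠ N2, N3 ≠ N4)
k = 1: no 1:1-free in-range split of k·899 and k·913 into factor pairs; take k = 2
k = 2: N1·N3 = 1798 = 29·62, N2·N4 = 1826 = 22·83
achieved = 29·62/(22·83) = 899/913; |achieved − target| = 0 ≤ 899/91300 ✓

N1=29 N2=22 N3=62 N4=83 achieved=899/913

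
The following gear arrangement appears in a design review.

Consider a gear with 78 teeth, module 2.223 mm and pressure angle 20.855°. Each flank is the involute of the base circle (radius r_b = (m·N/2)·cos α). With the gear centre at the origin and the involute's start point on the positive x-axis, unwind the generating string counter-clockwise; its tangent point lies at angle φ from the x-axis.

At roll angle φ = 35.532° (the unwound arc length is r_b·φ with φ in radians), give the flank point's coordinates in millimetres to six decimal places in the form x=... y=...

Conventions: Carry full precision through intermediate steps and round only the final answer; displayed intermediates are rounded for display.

single-mesh involute tooth geometry (78T wheel at module 2.223)
pitch radius r_p = m·N/2 = 2.223·78/2 = 86.697000
base radius r_b = r_p·cos α = 86.697000·cos 20.855° = 81.016991
roll angle φ = 35.532° = 0.62015039 rad
x = r_b·(cos φ + φ·sin φ) = 95.129839
y = r_b·(sin φ − φ·cos φ) = 6.196561

x=95.129839 y=6.196561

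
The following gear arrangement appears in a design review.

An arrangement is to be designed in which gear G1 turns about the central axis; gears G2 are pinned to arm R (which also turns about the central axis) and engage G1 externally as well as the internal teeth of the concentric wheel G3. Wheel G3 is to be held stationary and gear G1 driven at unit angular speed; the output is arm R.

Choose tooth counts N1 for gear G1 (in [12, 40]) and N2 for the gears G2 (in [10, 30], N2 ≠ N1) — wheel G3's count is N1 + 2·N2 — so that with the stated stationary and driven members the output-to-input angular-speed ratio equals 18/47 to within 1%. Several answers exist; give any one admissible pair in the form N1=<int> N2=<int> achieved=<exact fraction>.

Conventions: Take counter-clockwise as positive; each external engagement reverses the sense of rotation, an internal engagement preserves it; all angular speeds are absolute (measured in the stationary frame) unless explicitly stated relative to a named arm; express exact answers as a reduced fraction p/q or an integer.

N1=36 N2=11 achieved=18/47

design class (target 18/47): planetary set
Willis with ω_ring = 0: ω_arm/ω_sun = N1/(N1+N3); set equal to 18/47  ⇒  N3/N1 = 1/(18/47) − 1 = 29/18
N3 = N1 + 2·N2  ⇒  N2/N1 = (N3/N1 − 1)/2 = (29/18 − 1)/2 = 11/36
smallest multiple with N1 ≥ 12 and N2 ≥ 10: k = 1  ⇒  N1 = 1·36 = 36, N2 = 1·11 = 11 (N1 ≤ 40, N2 ≤ 30, N2 ≠ N1 ✓), N3 = 36 + 2·11 = 58
check: N1/(N1+N3) with N1 = 36, N3 = 58 gives 18/47; |achieved − target| = 0 ≤ 9/2350 ✓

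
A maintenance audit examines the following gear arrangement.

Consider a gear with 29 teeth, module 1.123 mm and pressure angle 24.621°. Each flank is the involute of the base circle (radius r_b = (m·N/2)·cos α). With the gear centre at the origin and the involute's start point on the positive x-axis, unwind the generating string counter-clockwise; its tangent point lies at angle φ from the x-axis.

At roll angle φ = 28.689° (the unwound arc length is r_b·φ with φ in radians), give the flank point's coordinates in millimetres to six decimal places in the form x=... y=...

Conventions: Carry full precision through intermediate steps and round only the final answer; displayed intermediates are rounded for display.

class = single-mesh tooth geometry [base-circle involute, m = 1.123, 29T]
pitch radius r_p = m·N/2 = 1.123·29/2 = 16.283500
base radius r_b = r_p·cos α = 16.283500·cos 24.621° = 14.803061
roll angle φ = 28.689° = 0.50071751 rad
x = r_b·(cos φ + φ·sin φ) = 16.544054
y = r_b·(sin φ − φ·cos φ) = 0.604061

x=16.544054 y=0.604061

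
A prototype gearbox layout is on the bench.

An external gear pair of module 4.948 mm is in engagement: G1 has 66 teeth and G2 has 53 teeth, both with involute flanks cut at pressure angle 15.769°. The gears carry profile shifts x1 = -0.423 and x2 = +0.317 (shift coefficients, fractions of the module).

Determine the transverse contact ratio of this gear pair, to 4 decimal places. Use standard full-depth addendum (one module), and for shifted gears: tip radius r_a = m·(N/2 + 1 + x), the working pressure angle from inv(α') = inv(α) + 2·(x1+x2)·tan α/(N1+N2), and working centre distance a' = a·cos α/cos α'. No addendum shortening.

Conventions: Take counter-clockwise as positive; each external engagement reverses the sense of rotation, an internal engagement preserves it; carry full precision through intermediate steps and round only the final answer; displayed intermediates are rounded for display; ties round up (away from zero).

2.0637

topology: single-mesh involute geometry — m = 4.948, 66T/53T pair
base radii: r_b1 = 157.138834, r_b2 = 126.187246
tip radii: r_a1 = 166.138996, r_a2 = 137.638516
inv(α') = inv(15.769°) + 2·(-0.423+0.317)·tan α/(66+53) = 0.00666314  ⇒  α' = 15.39846°
a' = a·cos α / cos α' = 294.4060·cos 15.769°/cos 15.39846° = 293.875460
action lengths: √(r_a1²−r_b1²) = 53.940270, √(r_a2²−r_b2²) = 54.964898
base pitch p_b = π·m·cos α = 14.959582
CR = (53.940270 + 54.964898 − 293.875460·sin 15.39846°)/14.959582 = 2.063718
contact ratio ≈ 2.0637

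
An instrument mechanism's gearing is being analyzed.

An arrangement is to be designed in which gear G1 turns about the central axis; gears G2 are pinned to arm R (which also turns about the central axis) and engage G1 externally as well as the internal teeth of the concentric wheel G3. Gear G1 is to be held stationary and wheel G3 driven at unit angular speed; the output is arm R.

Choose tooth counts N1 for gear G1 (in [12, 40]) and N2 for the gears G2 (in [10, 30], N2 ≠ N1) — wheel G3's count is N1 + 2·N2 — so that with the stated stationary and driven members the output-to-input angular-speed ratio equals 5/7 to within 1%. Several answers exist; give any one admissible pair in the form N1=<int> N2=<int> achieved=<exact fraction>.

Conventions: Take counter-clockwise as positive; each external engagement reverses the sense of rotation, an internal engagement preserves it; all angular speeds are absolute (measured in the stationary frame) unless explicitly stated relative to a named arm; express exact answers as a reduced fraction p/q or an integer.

N1=16 N2=12 achieved=5/7

class = planetary set [ratio 5/7 wanted; Willis about the carrier]
Willis with ω_sun = 0: ω_arm/ω_ring = N3/(N1+N3); set equal to 5/7  ⇒  N3/N1 = (5/7)/(1 − 5/7) = 5/2
N3 = N1 + 2·N2  ⇒  N2/N1 = (N3/N1 − 1)/2 = (5/2 − 1)/2 = 3/4
smallest multiple with N1 ≥ 12 and N2 ≥ 10: k = 4  ⇒  N1 = 4·4 = 16, N2 = 4·3 = 12 (N1 ≤ 40, N2 ≤ 30, N2 ≠ N1 ✓), N3 = 16 + 2·12 = 40
check: N3/(N1+N3) with N1 = 16, N3 = 40 gives 5/7; |achieved − target| = 0 ≤ 1/140 ✓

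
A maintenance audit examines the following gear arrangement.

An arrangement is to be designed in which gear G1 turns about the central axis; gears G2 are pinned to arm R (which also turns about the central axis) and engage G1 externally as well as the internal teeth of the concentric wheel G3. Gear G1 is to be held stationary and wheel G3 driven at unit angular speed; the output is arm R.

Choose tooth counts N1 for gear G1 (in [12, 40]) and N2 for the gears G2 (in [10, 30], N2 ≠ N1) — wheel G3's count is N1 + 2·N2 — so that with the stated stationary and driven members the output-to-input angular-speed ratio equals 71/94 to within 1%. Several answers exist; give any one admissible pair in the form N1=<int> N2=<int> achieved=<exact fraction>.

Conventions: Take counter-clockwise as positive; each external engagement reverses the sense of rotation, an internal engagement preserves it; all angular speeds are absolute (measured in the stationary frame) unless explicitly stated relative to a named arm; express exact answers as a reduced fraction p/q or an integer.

topology: planetary set — design target 71/94, arm = carrier (Willis)
Willis with ω_sun = 0: ω_arm/ω_ring = N3/(N1+N3); set equal to 71/94  ⇒  N3/N1 = (71/94)/(1 − 71/94) = 71/23
N3 = N1 + 2·N2  ⇒  N2/N1 = (N3/N1 − 1)/2 = (71/23 − 1)/2 = 24/23
smallest multiple with N1 ≥ 12 and N2 ≥ 10: k = 1  ⇒  N1 = 1·23 = 23, N2 = 1·24 = 24 (N1 ≤ 40, N2 ≤ 30, N2 ≠ N1 ✓), N3 = 23 + 2·24 = 71
check: N3/(N1+N3) with N1 = 23, N3 = 71 gives 71/94; |achieved − target| = 0 ≤ 71/9400 ✓

N1=23 N2=24 achieved=71/94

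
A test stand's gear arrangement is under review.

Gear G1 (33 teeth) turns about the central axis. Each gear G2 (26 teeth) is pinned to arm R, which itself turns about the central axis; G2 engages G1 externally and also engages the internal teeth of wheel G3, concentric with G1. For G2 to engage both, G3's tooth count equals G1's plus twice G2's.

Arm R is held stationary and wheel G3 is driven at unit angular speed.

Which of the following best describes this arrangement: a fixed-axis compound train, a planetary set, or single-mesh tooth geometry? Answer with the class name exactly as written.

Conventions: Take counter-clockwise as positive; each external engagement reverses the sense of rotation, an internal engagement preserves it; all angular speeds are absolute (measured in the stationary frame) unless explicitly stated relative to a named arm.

planetary set

topology: planetary set — G1 33T / G2 26T / G3 85T, arm = carrier (Willis)
classification: planetary set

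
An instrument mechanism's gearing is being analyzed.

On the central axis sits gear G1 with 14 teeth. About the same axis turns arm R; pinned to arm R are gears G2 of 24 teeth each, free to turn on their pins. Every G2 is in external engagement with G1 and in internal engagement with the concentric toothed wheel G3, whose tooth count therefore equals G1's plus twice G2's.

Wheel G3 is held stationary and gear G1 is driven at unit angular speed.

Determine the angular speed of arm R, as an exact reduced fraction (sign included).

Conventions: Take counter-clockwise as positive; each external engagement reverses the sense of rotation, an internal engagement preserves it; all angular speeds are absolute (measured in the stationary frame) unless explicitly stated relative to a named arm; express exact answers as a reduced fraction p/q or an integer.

7/38

topology: planetary set — G1 14T / G2 24T / G3 62T, arm = carrier (Willis)
ring teeth: 14 + 2·24 = 62
14(ω_sun−ω_arm) = −62(ω_ring−ω_arm),  ω_ring = 0, ω_sun = 1
14(1−ω_arm) = −62(0−ω_arm)  ⇒  76·ω_arm = 14  ⇒  ω_arm = 7/38
exact speed ratio = 7/38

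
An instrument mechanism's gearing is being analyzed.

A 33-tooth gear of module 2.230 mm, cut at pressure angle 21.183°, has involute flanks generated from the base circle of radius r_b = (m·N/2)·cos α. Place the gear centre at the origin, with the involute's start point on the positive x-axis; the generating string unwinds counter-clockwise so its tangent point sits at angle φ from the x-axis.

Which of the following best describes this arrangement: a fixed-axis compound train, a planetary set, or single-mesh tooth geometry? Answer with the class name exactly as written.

topology: single-mesh involute geometry — m = 2.230, N = 33
classification: single-mesh tooth geometry

single-mesh tooth geometry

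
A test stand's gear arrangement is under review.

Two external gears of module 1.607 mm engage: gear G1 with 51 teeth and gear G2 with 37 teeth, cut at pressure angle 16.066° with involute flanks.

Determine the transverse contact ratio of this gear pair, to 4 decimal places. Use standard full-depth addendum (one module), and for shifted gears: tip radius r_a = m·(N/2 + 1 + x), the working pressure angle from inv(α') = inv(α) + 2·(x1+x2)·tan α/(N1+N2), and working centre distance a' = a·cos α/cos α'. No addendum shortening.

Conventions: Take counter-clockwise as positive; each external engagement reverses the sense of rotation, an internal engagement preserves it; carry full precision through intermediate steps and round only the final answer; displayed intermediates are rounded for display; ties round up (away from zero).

topology: single-mesh involute geometry — m = 1.607, 51T/37T pair
base radii: r_b1 = 39.378025, r_b2 = 28.568371
tip radii: r_a1 = 42.585500, r_a2 = 31.336500
no profile shift: α' = α, a' = a
action lengths: √(r_a1²−r_b1²) = 16.214066, √(r_a2²−r_b2²) = 12.877282
base pitch p_b = π·m·cos α = 4.851361
CR = (16.214066 + 12.877282 − 70.708000·sin 16.06600°)/4.851361 = 1.963016
contact ratio ≈ 1.9630

1.9630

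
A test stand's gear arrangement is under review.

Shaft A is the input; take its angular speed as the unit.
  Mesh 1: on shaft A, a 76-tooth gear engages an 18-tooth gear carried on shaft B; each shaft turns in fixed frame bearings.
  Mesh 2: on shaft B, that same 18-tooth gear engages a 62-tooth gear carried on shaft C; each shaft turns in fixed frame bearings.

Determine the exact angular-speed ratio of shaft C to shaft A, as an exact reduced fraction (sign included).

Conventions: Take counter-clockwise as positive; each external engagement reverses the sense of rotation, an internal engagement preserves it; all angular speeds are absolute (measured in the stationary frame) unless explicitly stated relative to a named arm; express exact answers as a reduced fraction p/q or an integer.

class = fixed-axis compound train [2 meshes; 2 ratios multiply, 2 sense flips]
mesh 1 [76T→18T]: running ratio 38/9, sense −
mesh 2 [18T→62T]: running ratio 38/31, sense +
ω_out/ω_in = 38/31

38/31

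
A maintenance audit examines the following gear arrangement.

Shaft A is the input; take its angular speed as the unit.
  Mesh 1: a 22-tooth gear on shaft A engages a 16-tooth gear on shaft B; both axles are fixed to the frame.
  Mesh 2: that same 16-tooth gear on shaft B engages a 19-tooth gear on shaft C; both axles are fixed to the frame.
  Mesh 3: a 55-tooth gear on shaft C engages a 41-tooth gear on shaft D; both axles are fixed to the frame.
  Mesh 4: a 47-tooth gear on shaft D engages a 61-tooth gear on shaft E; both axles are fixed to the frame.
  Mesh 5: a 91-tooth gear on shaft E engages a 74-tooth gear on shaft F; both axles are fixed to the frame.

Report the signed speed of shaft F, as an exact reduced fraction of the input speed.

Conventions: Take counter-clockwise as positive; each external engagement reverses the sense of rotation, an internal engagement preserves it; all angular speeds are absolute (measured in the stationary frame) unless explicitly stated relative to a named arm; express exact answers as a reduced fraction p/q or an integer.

-2587585/1758203

5-mesh fixed-axis compound train (all bearings frame-fixed)
mesh 1 [22T→16T]: |ω|/ω_in = 1×22/16 = 11/8, sense flips to −
mesh 2 [16T→19T]: |ω|/ω_in = (11/8)×16/19 = 22/19, sense flips to +
mesh 3 [55T→41T]: |ω|/ω_in = (22/19)×55/41 = 1210/779, sense flips to −
mesh 4 [47T→61T]: |ω|/ω_in = (1210/779)×47/61 = 56870/47519, sense flips to +
mesh 5 [91T→74T]: |ω|/ω_in = (56870/47519)×91/74 = 2587585/1758203, sense flips to −
signed output speed (× input speed) = -2587585/1758203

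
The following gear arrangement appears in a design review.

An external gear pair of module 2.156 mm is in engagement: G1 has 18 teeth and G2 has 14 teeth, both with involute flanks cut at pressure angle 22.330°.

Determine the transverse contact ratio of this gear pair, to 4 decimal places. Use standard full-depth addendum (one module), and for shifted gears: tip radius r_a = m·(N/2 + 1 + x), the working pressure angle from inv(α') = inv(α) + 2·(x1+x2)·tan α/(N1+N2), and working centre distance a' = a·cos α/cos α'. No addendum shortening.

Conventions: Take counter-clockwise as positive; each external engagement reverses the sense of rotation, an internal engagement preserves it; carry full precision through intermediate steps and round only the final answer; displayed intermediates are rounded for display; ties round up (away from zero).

single-mesh involute tooth geometry (18T engaging 14T at module 2.156)
base radii: r_b1 = 17.948912, r_b2 = 13.960265
tip radii: r_a1 = 21.560000, r_a2 = 17.248000
no profile shift: α' = α, a' = a
action lengths: √(r_a1²−r_b1²) = 11.944462, √(r_a2²−r_b2²) = 10.129389
base pitch p_b = π·m·cos α = 6.265352
CR = (11.944462 + 10.129389 − 34.496000·sin 22.33000°)/6.265352 = 1.431272
contact ratio ≈ 1.4313

1.4313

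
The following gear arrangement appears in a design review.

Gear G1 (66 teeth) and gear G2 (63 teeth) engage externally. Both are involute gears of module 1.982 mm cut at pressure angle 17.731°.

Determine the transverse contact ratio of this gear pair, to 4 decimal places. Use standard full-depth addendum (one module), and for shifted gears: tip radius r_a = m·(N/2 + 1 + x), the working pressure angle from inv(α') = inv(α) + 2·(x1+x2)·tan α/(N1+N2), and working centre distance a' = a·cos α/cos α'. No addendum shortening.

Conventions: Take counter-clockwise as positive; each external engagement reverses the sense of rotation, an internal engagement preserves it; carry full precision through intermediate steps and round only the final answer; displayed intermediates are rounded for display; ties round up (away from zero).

single-mesh involute tooth geometry (66T engaging 63T at module 1.982)
base radii: r_b1 = 62.299009, r_b2 = 59.467235
tip radii: r_a1 = 67.388000, r_a2 = 64.415000
no profile shift: α' = α, a' = a
action lengths: √(r_a1²−r_b1²) = 25.689999, √(r_a2²−r_b2²) = 24.757628
base pitch p_b = π·m·cos α = 5.930852
CR = (25.689999 + 24.757628 − 127.839000·sin 17.73100°)/5.930852 = 1.941451
contact ratio ≈ 1.9415

1.9415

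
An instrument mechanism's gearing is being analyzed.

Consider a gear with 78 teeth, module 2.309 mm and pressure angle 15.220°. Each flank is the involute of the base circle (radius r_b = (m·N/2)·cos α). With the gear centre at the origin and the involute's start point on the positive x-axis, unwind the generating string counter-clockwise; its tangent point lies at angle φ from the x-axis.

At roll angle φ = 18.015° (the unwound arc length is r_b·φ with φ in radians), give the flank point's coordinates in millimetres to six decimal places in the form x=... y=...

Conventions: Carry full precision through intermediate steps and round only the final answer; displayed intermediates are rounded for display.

x=91.082001 y=0.891448

recognized (one wheel, involute flank): single-mesh tooth geometry, m = 2.309, N = 78
pitch radius r_p = m·N/2 = 2.309·78/2 = 90.051000
base radius r_b = r_p·cos α = 90.051000·cos 15.220° = 86.892453
roll angle φ = 18.015° = 0.31442106 rad
x = r_b·(cos φ + φ·sin φ) = 91.082001
y = r_b·(sin φ − φ·cos φ) = 0.891448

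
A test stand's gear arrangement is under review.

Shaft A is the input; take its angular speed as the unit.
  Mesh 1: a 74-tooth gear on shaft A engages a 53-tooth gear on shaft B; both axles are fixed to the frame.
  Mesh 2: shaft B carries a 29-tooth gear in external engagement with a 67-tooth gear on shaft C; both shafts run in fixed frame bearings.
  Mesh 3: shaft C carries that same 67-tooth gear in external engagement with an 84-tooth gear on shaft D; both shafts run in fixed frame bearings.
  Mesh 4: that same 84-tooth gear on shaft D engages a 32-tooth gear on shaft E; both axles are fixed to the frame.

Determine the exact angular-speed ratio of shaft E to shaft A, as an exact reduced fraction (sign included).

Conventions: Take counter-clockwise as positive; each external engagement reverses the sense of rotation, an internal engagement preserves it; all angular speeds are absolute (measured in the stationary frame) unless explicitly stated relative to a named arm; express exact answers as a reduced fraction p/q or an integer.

1073/848

class = fixed-axis compound train [4 meshes; 4 ratios multiply, 4 sense flips]
mesh 1 [74T→53T]: running ratio 74/53, sense −
mesh 2 [29T→67T]: running ratio 2146/3551, sense +
mesh 3 [67T→84T]: running ratio 1073/2226, sense −
mesh 4 [84T→32T]: running ratio 1073/848, sense +
ω_out/ω_in = 1073/848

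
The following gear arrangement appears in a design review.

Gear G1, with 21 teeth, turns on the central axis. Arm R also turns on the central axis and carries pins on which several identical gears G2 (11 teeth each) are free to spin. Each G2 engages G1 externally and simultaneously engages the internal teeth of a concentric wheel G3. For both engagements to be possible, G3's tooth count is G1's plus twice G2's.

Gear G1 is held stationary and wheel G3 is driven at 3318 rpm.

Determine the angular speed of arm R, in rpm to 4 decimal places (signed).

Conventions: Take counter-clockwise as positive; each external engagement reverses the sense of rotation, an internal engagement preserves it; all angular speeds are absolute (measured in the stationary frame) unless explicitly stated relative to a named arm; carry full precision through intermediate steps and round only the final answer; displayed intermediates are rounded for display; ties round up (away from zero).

topology: planetary set — G1 21T / G2 11T / G3 43T, arm = carrier (Willis)
normalise by the input: solve with ω_ring = 1, then scale by 3318 rpm
ring teeth: 21 + 2·11 = 43
21(ω_sun−ω_arm) = −43(ω_ring−ω_arm),  ω_sun = 0, ω_ring = 1
21(0−ω_arm) = −43(1−ω_arm)  ⇒  64·ω_arm = 43  ⇒  ω_arm = 43/64
scale: ω_arm = 43/64 × 3318 rpm = +2229.2813 rpm

+2229.2813 rpm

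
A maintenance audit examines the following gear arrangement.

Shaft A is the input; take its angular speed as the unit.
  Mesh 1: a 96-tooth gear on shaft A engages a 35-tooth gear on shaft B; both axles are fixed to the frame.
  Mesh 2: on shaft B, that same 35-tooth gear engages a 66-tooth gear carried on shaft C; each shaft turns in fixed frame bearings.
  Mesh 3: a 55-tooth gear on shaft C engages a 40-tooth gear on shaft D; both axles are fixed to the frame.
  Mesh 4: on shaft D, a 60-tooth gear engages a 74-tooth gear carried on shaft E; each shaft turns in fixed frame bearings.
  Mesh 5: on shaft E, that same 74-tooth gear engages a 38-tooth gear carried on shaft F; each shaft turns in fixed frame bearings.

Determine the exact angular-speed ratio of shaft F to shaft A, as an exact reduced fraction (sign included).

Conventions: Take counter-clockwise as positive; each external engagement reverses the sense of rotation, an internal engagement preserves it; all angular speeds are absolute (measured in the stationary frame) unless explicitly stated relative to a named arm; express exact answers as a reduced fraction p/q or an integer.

class = fixed-axis compound train [5 meshes; 5 ratios multiply, 5 sense flips]
mesh 1 [96T→35T]: running ratio 96/35, sense −
mesh 2 [35T→66T]: running ratio 16/11, sense +
mesh 3 [55T→40T]: running ratio 2, sense −
mesh 4 [60T→74T]: running ratio 60/37, sense +
mesh 5 [74T→38T]: running ratio 60/19, sense −
ω_out/ω_in = -60/19

-60/19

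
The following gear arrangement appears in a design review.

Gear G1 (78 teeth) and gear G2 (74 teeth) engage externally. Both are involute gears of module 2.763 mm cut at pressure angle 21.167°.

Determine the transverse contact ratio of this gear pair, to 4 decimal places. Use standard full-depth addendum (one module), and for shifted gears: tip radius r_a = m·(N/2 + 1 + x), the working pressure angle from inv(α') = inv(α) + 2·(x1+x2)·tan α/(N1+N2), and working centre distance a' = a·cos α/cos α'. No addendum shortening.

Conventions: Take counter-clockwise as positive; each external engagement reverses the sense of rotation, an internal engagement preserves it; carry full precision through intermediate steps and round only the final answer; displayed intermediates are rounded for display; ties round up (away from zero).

single-mesh involute tooth geometry (78T engaging 74T at module 2.763)
base radii: r_b1 = 100.486843, r_b2 = 95.333671
tip radii: r_a1 = 110.520000, r_a2 = 104.994000
no profile shift: α' = α, a' = a
action lengths: √(r_a1²−r_b1²) = 46.011573, √(r_a2²−r_b2²) = 43.991262
base pitch p_b = π·m·cos α = 8.094583
CR = (46.011573 + 43.991262 − 209.988000·sin 21.16700°)/8.094583 = 1.751639
contact ratio ≈ 1.7516

1.7516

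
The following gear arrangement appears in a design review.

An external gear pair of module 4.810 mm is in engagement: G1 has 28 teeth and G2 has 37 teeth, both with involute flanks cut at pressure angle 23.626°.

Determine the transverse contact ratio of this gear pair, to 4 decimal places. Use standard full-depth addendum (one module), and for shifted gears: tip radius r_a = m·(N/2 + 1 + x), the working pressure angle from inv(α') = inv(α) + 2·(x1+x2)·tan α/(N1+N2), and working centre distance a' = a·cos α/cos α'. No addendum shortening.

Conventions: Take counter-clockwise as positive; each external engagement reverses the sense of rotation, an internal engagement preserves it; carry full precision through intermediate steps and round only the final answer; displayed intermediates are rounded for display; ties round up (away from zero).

recognized (one external pair, fixed centres): single-mesh tooth geometry, m = 4.810, N1 = 28, N2 = 37
base radii: r_b1 = 61.695626, r_b2 = 81.526363
tip radii: r_a1 = 72.150000, r_a2 = 93.795000
no profile shift: α' = α, a' = a
action lengths: √(r_a1²−r_b1²) = 37.406847, √(r_a2²−r_b2²) = 46.378380
base pitch p_b = π·m·cos α = 13.844466
CR = (37.406847 + 46.378380 − 156.325000·sin 23.62600°)/13.844466 = 1.526651
contact ratio ≈ 1.5267

1.5267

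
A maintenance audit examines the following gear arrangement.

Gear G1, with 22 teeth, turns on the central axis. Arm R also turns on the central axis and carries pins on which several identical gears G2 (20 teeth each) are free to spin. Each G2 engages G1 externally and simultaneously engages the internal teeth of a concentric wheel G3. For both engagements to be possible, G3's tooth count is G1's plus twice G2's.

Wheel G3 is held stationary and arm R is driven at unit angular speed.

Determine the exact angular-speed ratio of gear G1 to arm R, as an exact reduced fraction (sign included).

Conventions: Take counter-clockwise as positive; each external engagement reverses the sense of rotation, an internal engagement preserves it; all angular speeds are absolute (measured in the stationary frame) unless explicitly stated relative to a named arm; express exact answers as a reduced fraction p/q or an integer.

recognized (axles ride arm R): planetary set, 22/20/62 teeth
ring teeth: 22 + 2·20 = 62
22(ω_sun−ω_arm) = −62(ω_ring−ω_arm),  ω_ring = 0, ω_arm = 1
ω_sun = 1 − (62/22)(0−1) = 42/11
ω_out/ω_in = 42/11

42/11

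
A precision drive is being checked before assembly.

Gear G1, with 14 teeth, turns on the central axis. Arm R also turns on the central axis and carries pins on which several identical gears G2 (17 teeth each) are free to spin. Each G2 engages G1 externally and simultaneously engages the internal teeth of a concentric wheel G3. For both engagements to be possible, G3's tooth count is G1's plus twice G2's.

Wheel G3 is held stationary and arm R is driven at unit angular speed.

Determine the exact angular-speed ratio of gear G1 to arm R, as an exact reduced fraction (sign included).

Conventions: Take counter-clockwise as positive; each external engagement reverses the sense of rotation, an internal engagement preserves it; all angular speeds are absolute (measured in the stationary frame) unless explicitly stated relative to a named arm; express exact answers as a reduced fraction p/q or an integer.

31/7

topology: planetary set — G1 14T / G2 17T / G3 48T, arm = carrier (Willis)
ring teeth: 14 + 2·17 = 48
14(ω_sun−ω_arm) = −48(ω_ring−ω_arm),  ω_ring = 0, ω_arm = 1
ω_sun = 1 − (48/14)(0−1) = 31/7
ω_out/ω_in = 31/7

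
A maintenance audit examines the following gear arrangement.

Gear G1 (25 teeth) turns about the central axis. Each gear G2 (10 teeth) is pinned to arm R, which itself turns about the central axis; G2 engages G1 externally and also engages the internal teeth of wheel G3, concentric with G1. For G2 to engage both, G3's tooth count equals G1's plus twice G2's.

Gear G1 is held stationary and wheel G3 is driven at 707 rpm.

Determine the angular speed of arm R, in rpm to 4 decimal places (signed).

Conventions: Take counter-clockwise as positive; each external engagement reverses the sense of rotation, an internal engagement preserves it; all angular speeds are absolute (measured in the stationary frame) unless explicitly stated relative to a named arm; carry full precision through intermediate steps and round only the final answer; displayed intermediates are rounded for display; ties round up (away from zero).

+454.5000 rpm

recognized (axles ride arm R): planetary set, 25/10/45 teeth
normalise by the input: solve with ω_ring = 1, then scale by 707 rpm
ring teeth: 25 + 2·10 = 45
25(ω_sun−ω_arm) = −45(ω_ring−ω_arm),  ω_sun = 0, ω_ring = 1
25(0−ω_arm) = −45(1−ω_arm)  ⇒  70·ω_arm = 45  ⇒  ω_arm = 9/14
scale: ω_arm = 9/14 × 707 rpm = +454.5000 rpm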